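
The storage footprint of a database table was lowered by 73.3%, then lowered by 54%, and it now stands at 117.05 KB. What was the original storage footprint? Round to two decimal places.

953.02 KB

The overall multiplier applied was 0.267 × 0.46 = 0.12282.
So the original storage footprint was 117.05 ÷ 0.12282 ≈ 953.02 KB.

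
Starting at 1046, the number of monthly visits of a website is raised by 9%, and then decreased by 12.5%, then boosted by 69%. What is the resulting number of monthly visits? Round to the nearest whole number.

1686

9% increase: 1046 × 1.09 = 1140.14.
After the 12.5% decrease: 1140.14 × 0.875 = 997.6225.
Apply the 69% increase: 997.6225 × 1.69 = 1685.982025 ≈ 1686.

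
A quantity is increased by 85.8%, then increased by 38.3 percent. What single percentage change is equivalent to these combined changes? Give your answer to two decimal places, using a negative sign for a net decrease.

156.96%

The combined multiplier is 1.858 × 1.383 = 2.569614.
That corresponds to an increase of 156.96%.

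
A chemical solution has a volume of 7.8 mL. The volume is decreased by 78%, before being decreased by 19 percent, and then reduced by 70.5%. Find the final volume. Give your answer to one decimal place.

78% decrease: 7.8 × 0.22 = 1.716.
After the 19% decrease: 1.716 × 0.81 = 1.38996.
Apply the 70.5% decrease: 1.38996 × 0.295 = 0.4100382 ≈ 0.4.

0.4 mL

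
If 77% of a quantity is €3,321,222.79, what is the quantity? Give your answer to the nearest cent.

€3,321,222.79 ÷ 0.77 ≈ €4,313,276.35.

€4,313,276.35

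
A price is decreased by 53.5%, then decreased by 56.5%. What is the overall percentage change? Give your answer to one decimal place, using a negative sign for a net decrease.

The combined multiplier is 0.465 × 0.435 = 0.202275.
That corresponds to a decrease of 79.8%.

-79.8%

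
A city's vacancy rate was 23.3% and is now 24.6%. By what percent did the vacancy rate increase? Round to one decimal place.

The change is 24.6 − 23.3 = 1.3 percentage points.
Relative to the original 23.3%, that is 1.3 ÷ 23.3 ≈ 5.6%.
So the vacancy rate rose by 5.6%.

5.6%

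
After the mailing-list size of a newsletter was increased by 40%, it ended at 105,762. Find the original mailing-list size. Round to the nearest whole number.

The overall multiplier applied was 1.4.
So the original mailing-list size was 105,762 ÷ 1.4 ≈ 75,544.

75,544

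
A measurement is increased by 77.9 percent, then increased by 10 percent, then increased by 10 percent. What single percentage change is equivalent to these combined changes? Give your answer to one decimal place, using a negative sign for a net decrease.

A 77.9% increase multiplies by 1.779.
Then a 10% increase: 1.779 × 1.1 = 1.9569.
Then a 10% increase: 1.9569 × 1.1 = 2.15259.
Overall factor 2.15259, i.e. 115.3%.

115.3%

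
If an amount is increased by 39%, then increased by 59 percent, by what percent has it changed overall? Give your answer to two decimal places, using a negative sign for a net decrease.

A 39% increase multiplies by 1.39.
Then a 59% increase: 1.39 × 1.59 = 2.2101.
Overall factor 2.2101, i.e. 121.01%.

121.01%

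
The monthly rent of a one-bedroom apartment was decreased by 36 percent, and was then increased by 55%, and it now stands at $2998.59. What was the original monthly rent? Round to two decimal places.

Undoing the 55% increase: $2998.59 ÷ 1.55 ≈ $1934.574194.
Undoing the 36% decrease: $1934.574194 ÷ 0.64 ≈ $3022.77.

$3022.77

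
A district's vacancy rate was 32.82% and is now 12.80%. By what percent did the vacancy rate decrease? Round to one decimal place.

The change is 12.80 − 32.82 = -20.02 percentage points.
Relative to the original 32.82%, that is -20.02 ÷ 32.82 ≈ -61.0%.
So the vacancy rate fell by 61.0%.

61.0%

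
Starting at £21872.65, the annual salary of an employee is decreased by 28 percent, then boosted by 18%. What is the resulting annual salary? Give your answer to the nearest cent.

Each change multiplies by a factor: 0.72 × 1.18 = 0.8496.
£21872.65 × 0.8496 = £18583.00344 ≈ £18583.00.

£18583.00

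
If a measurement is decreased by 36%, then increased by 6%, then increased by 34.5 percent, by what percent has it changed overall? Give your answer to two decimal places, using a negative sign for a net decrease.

A 36% decrease multiplies by 0.64.
Then a 6% increase: 0.64 × 1.06 = 0.6784.
Then a 34.5% increase: 0.6784 × 1.345 = 0.912448.
Overall factor 0.912448, i.e. -8.76%.

-8.76%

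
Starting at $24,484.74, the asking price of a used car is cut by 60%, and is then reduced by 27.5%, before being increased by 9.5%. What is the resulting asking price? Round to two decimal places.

$7,775.13

Each change multiplies by a factor: 0.4 × 0.725 × 1.095 = 0.31755.
$24,484.74 × 0.31755 = $7775.129187 ≈ $7,775.13.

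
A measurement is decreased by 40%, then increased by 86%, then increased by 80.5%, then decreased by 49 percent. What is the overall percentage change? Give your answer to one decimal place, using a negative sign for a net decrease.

A 40% decrease multiplies by 0.6.
Then an 86% increase: 0.6 × 1.86 = 1.116.
Then an 80.5% increase: 1.116 × 1.805 = 2.01438.
Then a 49% decrease: 2.01438 × 0.51 = 1.0273338.
Overall factor 1.0273338, i.e. 2.7%.

2.7%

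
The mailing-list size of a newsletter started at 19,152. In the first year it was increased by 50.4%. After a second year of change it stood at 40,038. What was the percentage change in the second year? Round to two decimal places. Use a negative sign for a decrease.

After the first year: 19,152 × 1.504 = 28804.608.
Second-year multiplier: 40,038 ÷ 28804.608 ≈ 1.389986.
That is a change of 39.00%.

39.00%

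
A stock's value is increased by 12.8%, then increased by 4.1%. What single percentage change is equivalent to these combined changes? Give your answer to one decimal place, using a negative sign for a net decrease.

17.4%

The combined multiplier is 1.128 × 1.041 = 1.174248.
That corresponds to an increase of 17.4%.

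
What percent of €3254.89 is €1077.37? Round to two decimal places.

€1077.37 ÷ €3254.89 ≈ 33.10%.

33.10%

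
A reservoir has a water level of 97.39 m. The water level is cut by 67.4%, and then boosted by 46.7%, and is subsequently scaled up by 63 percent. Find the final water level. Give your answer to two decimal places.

67.4% decrease: 97.39 × 0.326 = 31.74914.
46.7% increase: 31.74914 × 1.467 = 46.57598838.
63% increase: 46.57598838 × 1.63 = 75.9188610594 ≈ 75.92.

75.92 m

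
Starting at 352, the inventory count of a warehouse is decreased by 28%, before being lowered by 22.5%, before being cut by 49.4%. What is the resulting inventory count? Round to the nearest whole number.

Each change multiplies by a factor: 0.72 × 0.775 × 0.506 = 0.282348.
352 × 0.282348 = 99.386496 ≈ 99.

99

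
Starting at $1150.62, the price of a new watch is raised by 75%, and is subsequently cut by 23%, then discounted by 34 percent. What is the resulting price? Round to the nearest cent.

$1023.30

Each change multiplies by a factor: 1.75 × 0.77 × 0.66 = 0.88935.
$1150.62 × 0.88935 = $1023.303897 ≈ $1023.30.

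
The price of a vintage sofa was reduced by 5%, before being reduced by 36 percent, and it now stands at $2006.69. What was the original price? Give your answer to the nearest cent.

Undoing the 36% decrease: $2006.69 ÷ 0.64 = $3135.453125.
Undoing the 5% decrease: $3135.453125 ÷ 0.95 ≈ $3300.48.

$3300.48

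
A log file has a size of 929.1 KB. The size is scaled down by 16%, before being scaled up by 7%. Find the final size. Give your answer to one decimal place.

After the 16% decrease: 929.1 × 0.84 = 780.444.
7% increase: 780.444 × 1.07 = 835.07508 ≈ 835.1.

835.1 KB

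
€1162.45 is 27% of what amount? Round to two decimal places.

€4305.37

€1162.45 ÷ 0.27 ≈ €4305.37.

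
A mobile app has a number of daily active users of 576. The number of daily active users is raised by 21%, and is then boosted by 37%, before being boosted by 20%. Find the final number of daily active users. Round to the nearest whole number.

1146

After the 21% increase: 576 × 1.21 = 696.96.
After the 37% increase: 696.96 × 1.37 = 954.8352.
20% increase: 954.8352 × 1.2 = 1145.80224 ≈ 1146.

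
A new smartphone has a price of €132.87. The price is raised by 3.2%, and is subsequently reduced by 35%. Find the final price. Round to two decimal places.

Apply the 3.2% increase: €132.87 × 1.032 = €137.12184.
35% decrease: €137.12184 × 0.65 = €89.129196 ≈ €89.13.

€89.13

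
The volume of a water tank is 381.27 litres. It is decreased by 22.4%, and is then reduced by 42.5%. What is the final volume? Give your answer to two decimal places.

170.12 litres

Each change multiplies by a factor: 0.776 × 0.575 = 0.4462.
381.27 × 0.4462 = 170.122674 ≈ 170.12.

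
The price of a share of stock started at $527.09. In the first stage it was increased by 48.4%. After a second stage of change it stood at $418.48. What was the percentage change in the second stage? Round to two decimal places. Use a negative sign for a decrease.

After the first stage: $527.09 × 1.484 = $782.20156.
Second-stage multiplier: $418.48 ÷ $782.20156 ≈ 0.535003.
That is a change of -46.50%.

-46.50%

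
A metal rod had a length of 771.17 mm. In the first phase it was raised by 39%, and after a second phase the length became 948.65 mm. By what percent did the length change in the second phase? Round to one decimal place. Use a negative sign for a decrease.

-11.5%

After the first phase: 771.17 × 1.39 = 1071.9263.
Second-phase multiplier: 948.65 ÷ 1071.9263 ≈ 0.885.
That is a change of -11.5%.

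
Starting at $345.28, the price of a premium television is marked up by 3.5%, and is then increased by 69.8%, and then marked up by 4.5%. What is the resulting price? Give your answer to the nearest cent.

After the 3.5% increase: $345.28 × 1.035 = $357.3648.
69.8% increase: $357.3648 × 1.698 = $606.8054304.
4.5% increase: $606.8054304 × 1.045 = $634.111674768 ≈ $634.11.

$634.11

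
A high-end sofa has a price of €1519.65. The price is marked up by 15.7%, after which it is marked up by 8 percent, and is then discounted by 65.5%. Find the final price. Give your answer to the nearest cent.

15.7% increase: €1519.65 × 1.157 = €1758.23505.
Apply the 8% increase: €1758.23505 × 1.08 = €1898.893854.
Apply the 65.5% decrease: €1898.893854 × 0.345 = €655.11837963 ≈ €655.12.

€655.12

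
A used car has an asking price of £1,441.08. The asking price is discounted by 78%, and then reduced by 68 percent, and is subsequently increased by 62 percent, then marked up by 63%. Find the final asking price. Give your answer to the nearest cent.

Each change multiplies by a factor: 0.22 × 0.32 × 1.62 × 1.63 = 0.18589824.
£1,441.08 × 0.18589824 = £267.8942356992 ≈ £267.89.

£267.89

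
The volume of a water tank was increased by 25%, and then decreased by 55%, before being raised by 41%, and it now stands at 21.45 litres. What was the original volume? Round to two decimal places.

Undoing the 41% increase: 21.45 ÷ 1.41 ≈ 15.212766.
Undoing the 55% decrease: 15.212766 ÷ 0.45 ≈ 33.806147.
Undoing the 25% increase: 33.806147 ÷ 1.25 ≈ 27.04 litres.

27.04 litres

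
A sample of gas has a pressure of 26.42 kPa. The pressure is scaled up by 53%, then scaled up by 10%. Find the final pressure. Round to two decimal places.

Each change multiplies by a factor: 1.53 × 1.1 = 1.683.
26.42 × 1.683 = 44.46486 ≈ 44.46.

44.46 kPa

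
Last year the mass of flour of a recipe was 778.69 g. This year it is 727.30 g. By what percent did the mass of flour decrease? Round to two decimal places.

Change: 727.30 − 778.69 = -51.39.
Relative to the original: -51.39 ÷ 778.69 ≈ -6.60%.
So the mass of flour decreased by 6.60%.

6.60%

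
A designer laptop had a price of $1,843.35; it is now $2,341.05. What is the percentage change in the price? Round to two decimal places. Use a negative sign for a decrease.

27.00%

Change: $2,341.05 − $1,843.35 = $497.70.
Relative to the original: $497.70 ÷ $1,843.35 ≈ 27.00%.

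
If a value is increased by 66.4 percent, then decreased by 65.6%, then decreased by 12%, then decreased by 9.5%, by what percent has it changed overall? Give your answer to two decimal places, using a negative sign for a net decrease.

-54.41%

The combined multiplier is 1.664 × 0.344 × 0.88 × 0.905 = 0.4558721024.
That corresponds to a decrease of 54.41%.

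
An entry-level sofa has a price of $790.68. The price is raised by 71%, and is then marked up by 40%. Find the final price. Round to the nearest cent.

After the 71% increase: $790.68 × 1.71 = $1352.0628.
After the 40% increase: $1352.0628 × 1.4 = $1892.88792 ≈ $1892.89.

$1892.89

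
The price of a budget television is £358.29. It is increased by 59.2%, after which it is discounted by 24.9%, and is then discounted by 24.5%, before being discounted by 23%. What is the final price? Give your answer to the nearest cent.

After the 59.2% increase: £358.29 × 1.592 = £570.39768.
24.9% decrease: £570.39768 × 0.751 = £428.36865768.
Apply the 24.5% decrease: £428.36865768 × 0.755 = £323.4183365484.
Apply the 23% decrease: £323.4183365484 × 0.77 = £249.032119142268 ≈ £249.03.

£249.03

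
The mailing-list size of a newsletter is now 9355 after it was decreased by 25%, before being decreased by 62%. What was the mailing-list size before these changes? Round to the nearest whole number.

32825

The overall multiplier applied was 0.75 × 0.38 = 0.285.
So the original mailing-list size was 9355 ÷ 0.285 ≈ 32825.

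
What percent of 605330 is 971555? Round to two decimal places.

160.50%

971555 ÷ 605330 ≈ 160.50%.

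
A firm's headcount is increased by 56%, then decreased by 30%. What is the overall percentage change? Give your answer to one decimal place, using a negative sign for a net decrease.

The combined multiplier is 1.56 × 0.7 = 1.092.
That corresponds to an increase of 9.2%.

9.2%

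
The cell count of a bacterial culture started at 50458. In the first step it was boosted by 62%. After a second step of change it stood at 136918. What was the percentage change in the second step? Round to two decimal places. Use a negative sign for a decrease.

67.50%

After the first step: 50458 × 1.62 = 81741.96.
Second-step multiplier: 136918 ÷ 81741.96 ≈ 1.675003.
That is a change of 67.50%.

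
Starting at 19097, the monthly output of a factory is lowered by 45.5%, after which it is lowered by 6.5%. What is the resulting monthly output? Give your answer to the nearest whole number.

9731

45.5% decrease: 19097 × 0.545 = 10407.865.
After the 6.5% decrease: 10407.865 × 0.935 = 9731.353775 ≈ 9731.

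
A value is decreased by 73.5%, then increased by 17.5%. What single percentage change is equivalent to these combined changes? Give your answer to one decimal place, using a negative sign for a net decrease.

-68.9%

A 73.5% decrease multiplies by 0.265.
Then a 17.5% increase: 0.265 × 1.175 = 0.311375.
Overall factor 0.311375, i.e. -68.9%.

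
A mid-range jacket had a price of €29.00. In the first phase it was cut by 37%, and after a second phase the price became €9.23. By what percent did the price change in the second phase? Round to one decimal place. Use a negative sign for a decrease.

After the first phase: €29.00 × 0.63 = €18.27.
Second-phase multiplier: €9.23 ÷ €18.27 ≈ 0.5052.
That is a change of -49.5%.

-49.5%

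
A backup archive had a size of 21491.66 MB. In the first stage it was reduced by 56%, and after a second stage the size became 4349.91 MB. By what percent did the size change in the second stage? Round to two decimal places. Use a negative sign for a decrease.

-54.00%

After the first stage: 21491.66 × 0.44 = 9456.3304.
Second-stage multiplier: 4349.91 ÷ 9456.3304 ≈ 0.46.
That is a change of -54.00%.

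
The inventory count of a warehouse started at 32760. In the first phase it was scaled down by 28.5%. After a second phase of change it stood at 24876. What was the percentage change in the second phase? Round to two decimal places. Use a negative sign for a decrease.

After the first phase: 32760 × 0.715 = 23423.4.
Second-phase multiplier: 24876 ÷ 23423.4 ≈ 1.062015.
That is a change of 6.20%.

6.20%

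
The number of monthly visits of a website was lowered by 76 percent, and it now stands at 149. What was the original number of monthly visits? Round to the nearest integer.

621

The overall multiplier applied was 0.24.
So the original number of monthly visits was 149 ÷ 0.24 ≈ 621.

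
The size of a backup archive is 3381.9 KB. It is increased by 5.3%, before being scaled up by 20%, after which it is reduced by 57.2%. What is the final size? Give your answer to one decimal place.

5.3% increase: 3381.9 × 1.053 = 3561.1407.
20% increase: 3561.1407 × 1.2 = 4273.36884.
Apply the 57.2% decrease: 4273.36884 × 0.428 = 1829.00186352 ≈ 1829.0.

1829.0 KB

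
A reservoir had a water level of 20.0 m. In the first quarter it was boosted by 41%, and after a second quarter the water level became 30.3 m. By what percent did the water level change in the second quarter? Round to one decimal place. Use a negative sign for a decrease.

After the first quarter: 20.0 × 1.41 = 28.2.
Second-quarter multiplier: 30.3 ÷ 28.2 ≈ 1.07447.
That is a change of 7.4%.

7.4%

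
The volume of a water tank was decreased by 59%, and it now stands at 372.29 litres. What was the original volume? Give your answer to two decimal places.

908.02 litres

The overall multiplier applied was 0.41.
So the original volume was 372.29 ÷ 0.41 ≈ 908.02 litres.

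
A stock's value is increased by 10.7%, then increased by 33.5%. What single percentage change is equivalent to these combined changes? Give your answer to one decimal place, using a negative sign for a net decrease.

47.8%

The combined multiplier is 1.107 × 1.335 = 1.477845.
That corresponds to an increase of 47.8%.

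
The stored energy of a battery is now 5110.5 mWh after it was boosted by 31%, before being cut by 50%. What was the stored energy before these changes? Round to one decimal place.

7802.3 mWh

Undoing the 50% decrease: 5110.5 ÷ 0.5 = 10221.
Undoing the 31% increase: 10221 ÷ 1.31 ≈ 7802.3 mWh.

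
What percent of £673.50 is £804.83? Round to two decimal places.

119.50%

£804.83 ÷ £673.50 ≈ 119.50%.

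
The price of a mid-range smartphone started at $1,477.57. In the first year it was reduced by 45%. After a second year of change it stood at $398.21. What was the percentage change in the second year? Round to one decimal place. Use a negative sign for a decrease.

After the first year: $1,477.57 × 0.55 = $812.6635.
Second-year multiplier: $398.21 ÷ $812.6635 ≈ 0.49001.
That is a change of -51.0%.

-51.0%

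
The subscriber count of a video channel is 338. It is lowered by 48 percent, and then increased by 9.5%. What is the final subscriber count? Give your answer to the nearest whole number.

192

Each change multiplies by a factor: 0.52 × 1.095 = 0.5694.
338 × 0.5694 = 192.4572 ≈ 192.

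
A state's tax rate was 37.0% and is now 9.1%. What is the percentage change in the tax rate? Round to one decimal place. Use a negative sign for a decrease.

-75.4%

The change is 9.1 − 37.0 = -27.9 percentage points.
Relative to the original 37.0%, that is -27.9 ÷ 37.0 ≈ -75.4%.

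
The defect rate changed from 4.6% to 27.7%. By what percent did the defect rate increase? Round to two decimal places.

The change is 27.7 − 4.6 = 23.1 percentage points.
Relative to the original 4.6%, that is 23.1 ÷ 4.6 ≈ 502.17%.
So the defect rate rose by 502.17%.

502.17%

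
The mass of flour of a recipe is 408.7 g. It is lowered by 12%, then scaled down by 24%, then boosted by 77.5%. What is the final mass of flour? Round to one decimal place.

485.2 g

Apply the 12% decrease: 408.7 × 0.88 = 359.656.
24% decrease: 359.656 × 0.76 = 273.33856.
77.5% increase: 273.33856 × 1.775 = 485.175944 ≈ 485.2.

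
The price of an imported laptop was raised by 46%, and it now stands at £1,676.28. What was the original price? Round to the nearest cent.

£1,148.14

The overall multiplier applied was 1.46.
So the original price was £1,676.28 ÷ 1.46 ≈ £1,148.14.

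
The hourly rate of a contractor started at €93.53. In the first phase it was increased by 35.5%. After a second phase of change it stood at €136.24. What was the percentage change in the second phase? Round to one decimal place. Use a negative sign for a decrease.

After the first phase: €93.53 × 1.355 = €126.73315.
Second-phase multiplier: €136.24 ÷ €126.73315 ≈ 1.07501.
That is a change of 7.5%.

7.5%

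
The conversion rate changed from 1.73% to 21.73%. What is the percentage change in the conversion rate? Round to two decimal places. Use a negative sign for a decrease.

The change is 21.73 − 1.73 = 20.00 percentage points.
Relative to the original 1.73%, that is 20.00 ÷ 1.73 ≈ 1156.07%.

1156.07%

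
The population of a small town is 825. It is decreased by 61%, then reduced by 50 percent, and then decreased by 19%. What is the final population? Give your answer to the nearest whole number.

130

Each change multiplies by a factor: 0.39 × 0.5 × 0.81 = 0.15795.
825 × 0.15795 = 130.30875 ≈ 130.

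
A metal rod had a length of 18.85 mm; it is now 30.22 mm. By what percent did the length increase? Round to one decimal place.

60.3%

Change: 30.22 − 18.85 = 11.37.
Relative to the original: 11.37 ÷ 18.85 ≈ 60.3%.
So the length increased by 60.3%.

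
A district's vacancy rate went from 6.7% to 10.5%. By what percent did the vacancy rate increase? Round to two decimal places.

56.72%

The change is 10.5 − 6.7 = 3.8 percentage points.
Relative to the original 6.7%, that is 3.8 ÷ 6.7 ≈ 56.72%.
So the vacancy rate rose by 56.72%.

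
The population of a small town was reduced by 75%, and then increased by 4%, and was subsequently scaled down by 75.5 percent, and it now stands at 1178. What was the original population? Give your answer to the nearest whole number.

18493

Undoing the 75.5% decrease: 1178 ÷ 0.245 ≈ 4808.163265.
Undoing the 4% increase: 4808.163265 ÷ 1.04 ≈ 4623.233909.
Undoing the 75% decrease: 4623.233909 ÷ 0.25 ≈ 18493.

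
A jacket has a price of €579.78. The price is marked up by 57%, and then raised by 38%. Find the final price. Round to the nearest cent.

€1256.15

57% increase: €579.78 × 1.57 = €910.2546.
Apply the 38% increase: €910.2546 × 1.38 = €1256.151348 ≈ €1256.15.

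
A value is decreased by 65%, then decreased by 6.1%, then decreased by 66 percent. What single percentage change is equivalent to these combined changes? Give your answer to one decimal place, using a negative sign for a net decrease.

A 65% decrease multiplies by 0.35.
Then a 6.1% decrease: 0.35 × 0.939 = 0.32865.
Then a 66% decrease: 0.32865 × 0.34 = 0.111741.
Overall factor 0.111741, i.e. -88.8%.

-88.8%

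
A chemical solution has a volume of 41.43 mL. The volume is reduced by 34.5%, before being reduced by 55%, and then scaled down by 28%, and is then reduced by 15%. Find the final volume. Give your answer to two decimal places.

Each change multiplies by a factor: 0.655 × 0.45 × 0.72 × 0.85 = 0.180387.
41.43 × 0.180387 = 7.47343341 ≈ 7.47.

7.47 mL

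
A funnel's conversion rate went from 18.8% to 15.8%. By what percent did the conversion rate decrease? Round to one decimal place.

16.0%

The change is 15.8 − 18.8 = -3.0 percentage points.
Relative to the original 18.8%, that is -3.0 ÷ 18.8 ≈ -16.0%.
So the conversion rate fell by 16.0%.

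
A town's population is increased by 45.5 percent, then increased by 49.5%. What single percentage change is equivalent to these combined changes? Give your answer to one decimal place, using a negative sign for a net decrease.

A 45.5% increase multiplies by 1.455.
Then a 49.5% increase: 1.455 × 1.495 = 2.175225.
Overall factor 2.175225, i.e. 117.5%.

117.5%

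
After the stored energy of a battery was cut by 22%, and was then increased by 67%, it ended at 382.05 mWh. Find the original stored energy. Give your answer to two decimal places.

293.30 mWh

The overall multiplier applied was 0.78 × 1.67 = 1.3026.
So the original stored energy was 382.05 ÷ 1.3026 ≈ 293.30 mWh.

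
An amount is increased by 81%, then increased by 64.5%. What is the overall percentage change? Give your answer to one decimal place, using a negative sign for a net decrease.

The combined multiplier is 1.81 × 1.645 = 2.97745.
That corresponds to an increase of 197.7%.

197.7%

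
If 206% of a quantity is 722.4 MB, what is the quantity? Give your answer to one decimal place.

350.7 MB

722.4 MB ÷ 2.06 ≈ 350.7 MB.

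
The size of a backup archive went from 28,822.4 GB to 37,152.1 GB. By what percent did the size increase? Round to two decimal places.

28.90%

Change: 37,152.1 − 28,822.4 = 8,329.7.
Relative to the original: 8,329.7 ÷ 28,822.4 ≈ 28.90%.
So the size increased by 28.90%.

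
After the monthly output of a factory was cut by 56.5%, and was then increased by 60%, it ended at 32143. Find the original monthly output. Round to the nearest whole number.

The overall multiplier applied was 0.435 × 1.6 = 0.696.
So the original monthly output was 32143 ÷ 0.696 ≈ 46182.

46182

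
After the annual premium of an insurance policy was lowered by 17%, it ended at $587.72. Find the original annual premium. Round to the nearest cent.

$708.10

The overall multiplier applied was 0.83.
So the original annual premium was $587.72 ÷ 0.83 ≈ $708.10.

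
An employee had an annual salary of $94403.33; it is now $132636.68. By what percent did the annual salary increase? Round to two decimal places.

Change: $132636.68 − $94403.33 = $38233.35.
Relative to the original: $38233.35 ÷ $94403.33 ≈ 40.50%.
So the annual salary increased by 40.50%.

40.50%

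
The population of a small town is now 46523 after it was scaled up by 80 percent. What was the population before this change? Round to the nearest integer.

The overall multiplier applied was 1.8.
So the original population was 46523 ÷ 1.8 ≈ 25846.

25846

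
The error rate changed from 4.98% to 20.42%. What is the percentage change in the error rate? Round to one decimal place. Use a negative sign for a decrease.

310.0%

The change is 20.42 − 4.98 = 15.44 percentage points.
Relative to the original 4.98%, that is 15.44 ÷ 4.98 ≈ 310.0%.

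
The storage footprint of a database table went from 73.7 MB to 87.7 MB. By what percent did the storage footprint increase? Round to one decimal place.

Change: 87.7 − 73.7 = 14.0.
Relative to the original: 14.0 ÷ 73.7 ≈ 19.0%.
So the storage footprint increased by 19.0%.

19.0%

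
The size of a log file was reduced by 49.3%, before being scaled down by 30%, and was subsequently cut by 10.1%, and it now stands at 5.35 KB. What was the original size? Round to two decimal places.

16.77 KB

The overall multiplier applied was 0.507 × 0.7 × 0.899 = 0.3190551.
So the original size was 5.35 ÷ 0.3190551 ≈ 16.77 KB.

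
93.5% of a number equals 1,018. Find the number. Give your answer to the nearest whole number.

1,089

1,018 ÷ 0.935 ≈ 1,089.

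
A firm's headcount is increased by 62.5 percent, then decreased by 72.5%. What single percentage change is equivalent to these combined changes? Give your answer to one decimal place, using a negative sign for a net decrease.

-55.3%

The combined multiplier is 1.625 × 0.275 = 0.446875.
That corresponds to a decrease of 55.3%.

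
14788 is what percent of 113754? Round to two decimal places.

13.00%

14788 ÷ 113754 ≈ 13.00%.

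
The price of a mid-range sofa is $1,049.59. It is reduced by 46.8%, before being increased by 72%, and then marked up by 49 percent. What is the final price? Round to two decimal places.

Apply the 46.8% decrease: $1,049.59 × 0.532 = $558.38188.
After the 72% increase: $558.38188 × 1.72 = $960.4168336.
49% increase: $960.4168336 × 1.49 = $1431.021082064 ≈ $1,431.02.

$1,431.02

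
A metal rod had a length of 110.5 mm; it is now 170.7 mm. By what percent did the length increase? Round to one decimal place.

54.5%

Change: 170.7 − 110.5 = 60.2.
Relative to the original: 60.2 ÷ 110.5 ≈ 54.5%.
So the length increased by 54.5%.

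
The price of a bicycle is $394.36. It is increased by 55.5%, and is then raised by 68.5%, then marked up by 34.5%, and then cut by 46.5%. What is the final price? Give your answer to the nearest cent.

$743.53

55.5% increase: $394.36 × 1.555 = $613.2298.
After the 68.5% increase: $613.2298 × 1.685 = $1033.292213.
Apply the 34.5% increase: $1033.292213 × 1.345 = $1389.778026485.
46.5% decrease: $1389.778026485 × 0.535 = $743.531244169475 ≈ $743.53.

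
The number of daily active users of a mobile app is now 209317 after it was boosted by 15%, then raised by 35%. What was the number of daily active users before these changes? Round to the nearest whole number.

134826

Undoing the 35% increase: 209317 ÷ 1.35 ≈ 155049.62963.
Undoing the 15% increase: 155049.62963 ÷ 1.15 ≈ 134826.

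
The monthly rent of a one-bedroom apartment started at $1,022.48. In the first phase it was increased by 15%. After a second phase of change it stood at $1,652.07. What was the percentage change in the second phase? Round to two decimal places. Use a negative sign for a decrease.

After the first phase: $1,022.48 × 1.15 = $1175.852.
Second-phase multiplier: $1,652.07 ÷ $1175.852 ≈ 1.404998.
That is a change of 40.50%.

40.50%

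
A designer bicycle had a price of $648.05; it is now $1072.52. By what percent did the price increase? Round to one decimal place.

Change: $1072.52 − $648.05 = $424.47.
Relative to the original: $424.47 ÷ $648.05 ≈ 65.5%.
So the price increased by 65.5%.

65.5%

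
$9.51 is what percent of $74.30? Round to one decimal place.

$9.51 ÷ $74.30 ≈ 12.8%.

12.8%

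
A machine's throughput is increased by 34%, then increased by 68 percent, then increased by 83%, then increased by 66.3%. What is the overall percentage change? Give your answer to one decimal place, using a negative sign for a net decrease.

A 34% increase multiplies by 1.34.
Then a 68% increase: 1.34 × 1.68 = 2.2512.
Then an 83% increase: 2.2512 × 1.83 = 4.119696.
Then a 66.3% increase: 4.119696 × 1.663 = 6.851054448.
Overall factor 6.851054448, i.e. 585.1%.

585.1%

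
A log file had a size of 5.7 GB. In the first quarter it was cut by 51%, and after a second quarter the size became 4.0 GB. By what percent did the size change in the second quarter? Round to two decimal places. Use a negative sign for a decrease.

After the first quarter: 5.7 × 0.49 = 2.793.
Second-quarter multiplier: 4.0 ÷ 2.793 ≈ 1.432152.
That is a change of 43.22%.

43.22%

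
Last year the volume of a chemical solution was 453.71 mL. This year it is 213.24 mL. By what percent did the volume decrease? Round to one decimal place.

Change: 213.24 − 453.71 = -240.47.
Relative to the original: -240.47 ÷ 453.71 ≈ -53.0%.
So the volume decreased by 53.0%.

53.0%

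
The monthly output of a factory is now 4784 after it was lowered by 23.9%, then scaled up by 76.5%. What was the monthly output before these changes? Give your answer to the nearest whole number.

Undoing the 76.5% increase: 4784 ÷ 1.765 ≈ 2710.481586.
Undoing the 23.9% decrease: 2710.481586 ÷ 0.761 ≈ 3562.

3562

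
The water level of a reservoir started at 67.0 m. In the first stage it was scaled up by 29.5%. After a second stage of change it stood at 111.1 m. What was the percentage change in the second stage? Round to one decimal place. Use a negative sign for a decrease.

After the first stage: 67.0 × 1.295 = 86.765.
Second-stage multiplier: 111.1 ÷ 86.765 ≈ 1.28047.
That is a change of 28.0%.

28.0%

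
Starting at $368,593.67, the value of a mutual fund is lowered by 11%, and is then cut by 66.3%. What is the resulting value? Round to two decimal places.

After the 11% decrease: $368,593.67 × 0.89 = $328048.3663.
After the 66.3% decrease: $328048.3663 × 0.337 = $110552.2994431 ≈ $110,552.30.

$110,552.30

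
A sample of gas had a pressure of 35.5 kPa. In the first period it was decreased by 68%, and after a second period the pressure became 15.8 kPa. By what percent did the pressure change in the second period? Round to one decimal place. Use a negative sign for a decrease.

After the first period: 35.5 × 0.32 = 11.36.
Second-period multiplier: 15.8 ÷ 11.36 ≈ 1.39085.
That is a change of 39.1%.

39.1%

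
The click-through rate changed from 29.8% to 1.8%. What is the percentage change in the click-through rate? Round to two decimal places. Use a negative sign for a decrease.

-93.96%

The change is 1.8 − 29.8 = -28.0 percentage points.
Relative to the original 29.8%, that is -28.0 ÷ 29.8 ≈ -93.96%.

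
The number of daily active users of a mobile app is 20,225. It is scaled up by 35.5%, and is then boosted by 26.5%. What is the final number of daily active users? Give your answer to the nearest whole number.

Each change multiplies by a factor: 1.355 × 1.265 = 1.714075.
20,225 × 1.714075 = 34667.166875 ≈ 34,667.

34,667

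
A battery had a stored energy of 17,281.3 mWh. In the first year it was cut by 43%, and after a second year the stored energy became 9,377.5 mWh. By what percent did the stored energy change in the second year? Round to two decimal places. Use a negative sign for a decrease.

-4.80%

After the first year: 17,281.3 × 0.57 = 9850.341.
Second-year multiplier: 9,377.5 ÷ 9850.341 ≈ 0.951997.
That is a change of -4.80%.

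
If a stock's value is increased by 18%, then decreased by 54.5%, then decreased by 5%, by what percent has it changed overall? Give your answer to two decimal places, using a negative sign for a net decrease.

An 18% increase multiplies by 1.18.
Then a 54.5% decrease: 1.18 × 0.455 = 0.5369.
Then a 5% decrease: 0.5369 × 0.95 = 0.510055.
Overall factor 0.510055, i.e. -48.99%.

-48.99%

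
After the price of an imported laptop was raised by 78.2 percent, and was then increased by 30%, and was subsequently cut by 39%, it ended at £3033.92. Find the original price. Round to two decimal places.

Undoing the 39% decrease: £3033.92 ÷ 0.61 ≈ £4973.639344.
Undoing the 30% increase: £4973.639344 ÷ 1.3 ≈ £3825.876418.
Undoing the 78.2% increase: £3825.876418 ÷ 1.782 ≈ £2146.96.

£2146.96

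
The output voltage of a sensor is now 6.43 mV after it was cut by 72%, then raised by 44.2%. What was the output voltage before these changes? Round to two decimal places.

The overall multiplier applied was 0.28 × 1.442 = 0.40376.
So the original output voltage was 6.43 ÷ 0.40376 ≈ 15.93 mV.

15.93 mV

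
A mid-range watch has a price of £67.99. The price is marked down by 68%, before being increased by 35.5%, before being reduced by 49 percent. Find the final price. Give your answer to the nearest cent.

68% decrease: £67.99 × 0.32 = £21.7568.
Apply the 35.5% increase: £21.7568 × 1.355 = £29.480464.
After the 49% decrease: £29.480464 × 0.51 = £15.03503664 ≈ £15.04.

£15.04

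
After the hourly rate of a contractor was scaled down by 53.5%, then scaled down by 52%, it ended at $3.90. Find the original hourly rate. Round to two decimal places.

Undoing the 52% decrease: $3.90 ÷ 0.48 = $8.125.
Undoing the 53.5% decrease: $8.125 ÷ 0.465 ≈ $17.47.

$17.47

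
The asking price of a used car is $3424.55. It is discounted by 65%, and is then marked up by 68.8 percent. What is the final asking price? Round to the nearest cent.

$2023.22

Each change multiplies by a factor: 0.35 × 1.688 = 0.5908.
$3424.55 × 0.5908 = $2023.22414 ≈ $2023.22.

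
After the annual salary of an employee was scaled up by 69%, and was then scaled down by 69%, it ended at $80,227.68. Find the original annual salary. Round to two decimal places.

Undoing the 69% decrease: $80,227.68 ÷ 0.31 ≈ $258798.967742.
Undoing the 69% increase: $258798.967742 ÷ 1.69 ≈ $153,135.48.

$153,135.48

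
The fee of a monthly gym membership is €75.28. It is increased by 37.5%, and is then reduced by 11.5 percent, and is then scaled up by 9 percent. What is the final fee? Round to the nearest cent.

€99.85

Each change multiplies by a factor: 1.375 × 0.885 × 1.09 = 1.32639375.
€75.28 × 1.32639375 = €99.8509215 ≈ €99.85.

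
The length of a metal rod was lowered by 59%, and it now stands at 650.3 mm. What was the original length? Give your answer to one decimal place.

The overall multiplier applied was 0.41.
So the original length was 650.3 ÷ 0.41 ≈ 1586.1 mm.

1586.1 mm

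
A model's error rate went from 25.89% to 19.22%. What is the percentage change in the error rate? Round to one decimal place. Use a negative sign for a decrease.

-25.8%

The change is 19.22 − 25.89 = -6.67 percentage points.
Relative to the original 25.89%, that is -6.67 ÷ 25.89 ≈ -25.8%.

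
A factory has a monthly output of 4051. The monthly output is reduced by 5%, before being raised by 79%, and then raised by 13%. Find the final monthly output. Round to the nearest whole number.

7784

Each change multiplies by a factor: 0.95 × 1.79 × 1.13 = 1.921565.
4051 × 1.921565 = 7784.259815 ≈ 7784.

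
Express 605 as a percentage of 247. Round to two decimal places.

244.94%

605 ÷ 247 ≈ 244.94%.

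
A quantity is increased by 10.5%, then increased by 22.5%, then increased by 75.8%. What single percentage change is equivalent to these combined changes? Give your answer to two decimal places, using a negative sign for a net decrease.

137.97%

The combined multiplier is 1.105 × 1.225 × 1.758 = 2.37967275.
That corresponds to an increase of 137.97%.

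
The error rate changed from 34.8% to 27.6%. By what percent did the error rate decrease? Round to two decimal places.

20.69%

The change is 27.6 − 34.8 = -7.2 percentage points.
Relative to the original 34.8%, that is -7.2 ÷ 34.8 ≈ -20.69%.
So the error rate fell by 20.69%.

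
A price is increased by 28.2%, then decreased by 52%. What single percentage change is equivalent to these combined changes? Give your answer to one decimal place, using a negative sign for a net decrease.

-38.5%

The combined multiplier is 1.282 × 0.48 = 0.61536.
That corresponds to a decrease of 38.5%.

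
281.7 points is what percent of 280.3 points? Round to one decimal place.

281.7 points ÷ 280.3 points ≈ 100.5%.

100.5%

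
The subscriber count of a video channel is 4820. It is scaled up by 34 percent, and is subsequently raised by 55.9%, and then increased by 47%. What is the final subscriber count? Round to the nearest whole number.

14802

Each change multiplies by a factor: 1.34 × 1.559 × 1.47 = 3.0709182.
4820 × 3.0709182 = 14801.825724 ≈ 14802.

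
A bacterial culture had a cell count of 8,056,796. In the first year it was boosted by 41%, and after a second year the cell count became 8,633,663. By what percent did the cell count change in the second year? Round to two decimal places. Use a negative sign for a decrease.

-24.00%

After the first year: 8,056,796 × 1.41 = 11360082.36.
Second-year multiplier: 8,633,663 ÷ 11360082.36 ≈ 0.76.
That is a change of -24.00%.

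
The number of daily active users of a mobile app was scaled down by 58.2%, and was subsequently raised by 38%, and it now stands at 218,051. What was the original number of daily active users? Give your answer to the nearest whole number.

The overall multiplier applied was 0.418 × 1.38 = 0.57684.
So the original number of daily active users was 218,051 ÷ 0.57684 ≈ 378,010.

378,010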